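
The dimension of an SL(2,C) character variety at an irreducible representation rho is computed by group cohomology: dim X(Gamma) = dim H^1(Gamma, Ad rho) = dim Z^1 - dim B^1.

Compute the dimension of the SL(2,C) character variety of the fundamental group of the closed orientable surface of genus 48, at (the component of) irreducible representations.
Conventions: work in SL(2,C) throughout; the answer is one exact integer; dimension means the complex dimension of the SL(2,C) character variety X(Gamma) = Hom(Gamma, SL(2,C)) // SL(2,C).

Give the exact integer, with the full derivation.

Gamma = pi_1(Sigma_48) = < a_1, b_1, ..., a_48, b_48 | prod [a_i, b_i] > has 2g = 96 generators and 1 relator.
A cocycle assigns one sl_2 vector per generator subject to the relator condition d_2(z) = 0: dim of the unconstrained space is 3*2g = 288.
At an irreducible rho, H^2 = coker(d_2) vanishes (Poincare duality: H^2 is dual to H^0 = invariants = 0), so d_2 is surjective onto sl_2 and dim Z^1 = 288 - 3 = 285.
As always at irreducible rho, dim B^1 = 3.
dim H^1 = 285 - 3 = 282 = dim X.

282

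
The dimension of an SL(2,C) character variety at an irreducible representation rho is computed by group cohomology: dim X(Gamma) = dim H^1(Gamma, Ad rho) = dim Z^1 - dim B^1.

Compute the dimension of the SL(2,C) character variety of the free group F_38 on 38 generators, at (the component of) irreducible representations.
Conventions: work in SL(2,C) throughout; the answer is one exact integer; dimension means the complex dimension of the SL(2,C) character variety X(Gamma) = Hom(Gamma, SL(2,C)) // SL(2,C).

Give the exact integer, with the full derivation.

111

Here Gamma is free of rank 38 — no relator constrains a cocycle.
A cocycle picks one sl_2 vector per generator freely, giving dim Z^1 = 3*38 = 114.
dim B^1 = 3: the coboundary map is injective because an irreducible image has centralizer 0 in sl_2.
dim H^1 = 114 - 3 = 111, which is dim X.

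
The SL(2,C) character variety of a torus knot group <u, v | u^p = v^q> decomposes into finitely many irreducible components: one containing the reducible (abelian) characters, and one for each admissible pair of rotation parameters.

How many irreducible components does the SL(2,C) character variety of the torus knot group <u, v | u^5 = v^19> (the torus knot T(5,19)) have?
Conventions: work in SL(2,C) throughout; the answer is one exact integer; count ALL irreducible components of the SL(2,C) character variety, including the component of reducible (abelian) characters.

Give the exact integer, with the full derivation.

37

For T(5,19): irreducibility forces the central element u^5 = v^19 to one of +I, -I.
On an irreducible component, tr(u) is locked at 2*cos(pi*alpha/5) for some alpha in 1..4, and tr(v) at 2*cos(pi*beta/19) for some beta in 1..18.
The two central values (-1)^alpha I and (-1)^beta I must be the same matrix, so alpha and beta share a parity.
Enumerate parity-matched pairs: 2*9 odd-odd plus 2*9 even-even gives 36.
components with irreducible characters: 36; plus the single component of reducible (abelian) characters: total 37.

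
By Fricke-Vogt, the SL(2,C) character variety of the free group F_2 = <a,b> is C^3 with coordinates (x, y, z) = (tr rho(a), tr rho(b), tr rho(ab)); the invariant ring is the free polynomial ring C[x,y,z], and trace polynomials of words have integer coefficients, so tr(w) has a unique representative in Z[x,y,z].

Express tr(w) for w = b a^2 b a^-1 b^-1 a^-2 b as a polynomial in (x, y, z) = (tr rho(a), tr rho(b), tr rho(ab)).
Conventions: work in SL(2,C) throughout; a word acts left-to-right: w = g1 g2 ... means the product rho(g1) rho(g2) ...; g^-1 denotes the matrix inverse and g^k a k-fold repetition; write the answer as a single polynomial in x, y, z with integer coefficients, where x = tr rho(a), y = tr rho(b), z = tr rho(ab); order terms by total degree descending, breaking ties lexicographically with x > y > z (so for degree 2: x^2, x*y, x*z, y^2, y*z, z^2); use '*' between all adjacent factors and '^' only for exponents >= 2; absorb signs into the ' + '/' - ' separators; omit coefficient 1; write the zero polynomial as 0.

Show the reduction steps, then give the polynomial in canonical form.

tr(a^2 b) = tr(a) tr(b a) - tr(b) = x*z - y
tr(a^2) = tr(a) tr(a) - tr(1) = x^2 - 2
tr(a^2 b^2) = tr(b) tr(a^2 b) - tr(a^2) = x*y*z - x^2 - y^2 + 2
tr(b^2 a^2 b) = tr(b) tr(a^2 b^2) - tr(a^2 b) = x*y^2*z - x^2*y - y^3 - x*z + 3*y
tr(b a b a) = tr(a b) tr(a b) - tr(1)   [split at repeated a] = z^2 - 2
tr(b a b) = tr(b) tr(a b) - tr(a) = y*z - x
tr(a^2 b a b) = tr(a) tr(b a b a) - tr(b a b) = x*z^2 - y*z - x
tr(a^2 b a) = tr(a) tr(b a^2) - tr(b a) = x^2*z - x*y - z
tr(b^2 a^2 b a) = tr(b) tr(a^2 b a b) - tr(a^2 b a) = x*y*z^2 - x^2*z - y^2*z + z
tr(b^2 a^2 b a^-1) = tr(b^2 a^2 b) tr(a) - tr(b^2 a^2 b a) = x^2*y^2*z - x^3*y - x*y^3 - x*y*z^2 + y^2*z + 3*x*y - z
tr(b^2 a^2 b a^-2) = tr(b^2 a^2 b a^-1) tr(a) - tr(b^2 a^2 b) = x^3*y^2*z - x^4*y - x^2*y^3 - x^2*y*z^2 + 4*x^2*y + y^3 - 3*y
tr(a^-2 b^2 a^2 b a^-1) = tr(b^2 a^2 b a^-2) tr(a) - tr(b^2 a^2 b a^-1) = x^4*y^2*z - x^5*y - x^3*y^3 - x^3*y*z^2 - x^2*y^2*z + 5*x^3*y + 2*x*y^3 + x*y*z^2 - y^2*z - 6*x*y + z
tr(b^2 a^2 b^2) = tr(b) tr(b^2 a^2 b) - tr(b^2 a^2) = x*y^3*z - x^2*y^2 - y^4 - 2*x*y*z + x^2 + 4*y^2 - 2
tr(a b^2 a^2) = tr(a) tr(b^2 a^2) - tr(b^2 a) = x^2*y*z - x^3 - x*y^2 - y*z + 3*x
tr(b^2 a^2 b^2 a) = tr(b) tr(a b^2 a^2 b) - tr(a b^2 a^2) = x*y^2*z^2 - 2*x^2*y*z - y^3*z + x^3 + x*y^2 + 2*y*z - 3*x
tr(b a^-1 b^2 a^2 b) = tr(b^2 a^2 b^2) tr(a) - tr(b^2 a^2 b^2 a) = x^2*y^3*z - x^3*y^2 - x*y^4 - x*y^2*z^2 + y^3*z + 3*x*y^2 - 2*y*z + x
tr(b^2 a^2 b a b) = tr(b) tr(b a^2 b a b) - tr(b a^2 b a) = x*y^2*z^2 - x^2*y*z - y^3*z - x*z^2 + 2*y*z + x
tr(b a b a b a) = tr(b a) tr(b a b a) - tr(b^-1 a^-1)   [split at repeated b] = z^3 - 3*z
tr(b a b a b) = tr(b) tr(a b a b) - tr(a b a) = y*z^2 - x*z - y
tr(a^2 b a b a b) = tr(a) tr(b a b a b a) - tr(b a b a b) = x*z^3 - y*z^2 - 2*x*z + y
tr(a^2 b a b a) = tr(a) tr(a b a b a) - tr(a b a b) = x^2*z^2 - x*y*z - x^2 - z^2 + 2
tr(b^2 a^2 b a b a) = tr(b) tr(a^2 b a b a b) - tr(a^2 b a b a) = x*y*z^3 - x^2*z^2 - y^2*z^2 - x*y*z + x^2 + y^2 + z^2 - 2
tr(b a^-1 b^2 a^2 b a) = tr(b^2 a^2 b a b) tr(a) - tr(b^2 a^2 b a b a) = x^2*y^2*z^2 - x^3*y*z - x*y^3*z - x*y*z^3 + y^2*z^2 + 3*x*y*z - y^2 - z^2 + 2
tr(a^-1 b^2 a^2 b a^-1 b) = tr(b a^-1 b^2 a^2 b) tr(a) - tr(b a^-1 b^2 a^2 b a) = x^3*y^3*z - x^4*y^2 - x^2*y^4 - 2*x^2*y^2*z^2 + x^3*y*z + 2*x*y^3*z + x*y*z^3 + 3*x^2*y^2 - y^2*z^2 - 5*x*y*z + x^2 + y^2 + z^2 - 2
tr(b^2 a^2 b a^-1 b) = tr(b^3 a^2 b) tr(a) - tr(b^3 a^2 b a) = x^2*y^3*z - x^3*y^2 - x*y^4 - x*y^2*z^2 - x^2*y*z + y^3*z + x^3 + 4*x*y^2 + x*z^2 - 2*y*z - 3*x
tr(a^-2 b^2 a^2 b a^-1 b) = tr(a^-1 b^2 a^2 b a^-1 b) tr(a) - tr(a^-1 b^2 a^2 b a^-1 b a) = x^4*y^3*z - x^5*y^2 - x^3*y^4 - 2*x^3*y^2*z^2 + x^4*y*z + x^2*y^3*z + x^2*y*z^3 + 4*x^3*y^2 + x*y^4 - 4*x^2*y*z - y^3*z - 3*x*y^2 + 2*y*z + x
tr(b a^2 b a^-1 b^-1 a^-2 b) = tr(a^-2 b^2 a^2 b a^-1) tr(b) - tr(a^-2 b^2 a^2 b a^-1 b) = x^3*y^2*z^2 - x^4*y*z - 2*x^2*y^3*z - x^2*y*z^3 + x^3*y^2 + x*y^4 + x*y^2*z^2 + 4*x^2*y*z - 3*x*y^2 - y*z - x

x^3*y^2*z^2 - x^4*y*z - 2*x^2*y^3*z - x^2*y*z^3 + x^3*y^2 + x*y^4 + x*y^2*z^2 + 4*x^2*y*z - 3*x*y^2 - y*z - x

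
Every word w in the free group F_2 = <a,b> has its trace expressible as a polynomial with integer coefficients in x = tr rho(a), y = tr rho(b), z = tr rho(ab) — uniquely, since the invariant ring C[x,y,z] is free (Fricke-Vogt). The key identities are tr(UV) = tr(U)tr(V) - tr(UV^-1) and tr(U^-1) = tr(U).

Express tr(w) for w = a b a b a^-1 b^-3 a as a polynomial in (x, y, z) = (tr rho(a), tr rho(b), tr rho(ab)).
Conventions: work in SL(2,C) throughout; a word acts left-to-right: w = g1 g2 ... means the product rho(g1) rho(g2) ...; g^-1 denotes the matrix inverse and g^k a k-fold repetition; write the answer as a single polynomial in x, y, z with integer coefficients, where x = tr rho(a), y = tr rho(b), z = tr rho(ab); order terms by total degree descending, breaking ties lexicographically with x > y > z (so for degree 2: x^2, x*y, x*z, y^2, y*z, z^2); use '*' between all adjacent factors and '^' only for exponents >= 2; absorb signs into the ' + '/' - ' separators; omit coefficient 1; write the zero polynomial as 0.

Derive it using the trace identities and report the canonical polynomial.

use: tr(b a^2) = tr(a) * tr(b a) - tr(b)   [square of a] = x*z - y
tr(a^2 b a) = tr(a) * tr(b a^2) - tr(b a)   [square of a] = x^2*z - x*y - z
tr(b a b a) = tr(a b) * tr(a b) - tr(1)   [split at a repeated a] = z^2 - 2
apply: tr(b a b) = tr(b) * tr(a b) - tr(a)   [square of b] = y*z - x
tr(a^2 b a b) = tr(a) * tr(b a b a) - tr(b a b)   [square of a] = x*z^2 - y*z - x
tr(b^-1 a^2 b a) = tr(a^2 b a) * tr(b) - tr(a^2 b a b)   [inverse elimination on b] = x^2*y*z - x*y^2 - x*z^2 + x
use: tr(b^-2 a^2 b a) = tr(b^-1 a^2 b a) * tr(b) - tr(b^-1 a^2 b a b)   [inverse elimination on b] = x^2*y^2*z - x*y^3 - x*y*z^2 - x^2*z + 2*x*y + z
tr(a^2 b a b a) = tr(a) * tr(b a b a^2) - tr(b a b a)   [square of a] = x^2*z^2 - x*y*z - x^2 - z^2 + 2
use: tr(b a b a b a) = tr(a b a b) * tr(a b) - tr(b a)   [split at a repeated a] = z^3 - 3*z
use: tr(b a b a b) = tr(b) * tr(a b a b) - tr(a b a)   [square of b] = y*z^2 - x*z - y
tr(a^2 b a b a b) = tr(a) * tr(b a b a b a) - tr(b a b a b)   [square of a] = x*z^3 - y*z^2 - 2*x*z + y
apply: tr(b^-1 a^2 b a b a) = tr(a^2 b a b a) * tr(b) - tr(a^2 b a b a b)   [inverse elimination on b] = x^2*y*z^2 - x*y^2*z - x*z^3 - x^2*y + 2*x*z + y
tr(a^2 b a b a b^-2) = tr(b^-1 a^2 b a b a) * tr(b) - tr(b^-1 a^2 b a b a b)   [inverse elimination on b] = x^2*y^2*z^2 - x*y^3*z - x*y*z^3 - x^2*y^2 - x^2*z^2 + 3*x*y*z + x^2 + y^2 + z^2 - 2
tr(b^-3 a^2 b a b a) = tr(a^2 b a b a b^-2) * tr(b) - tr(a^2 b a b a b^-1)   [inverse elimination on b] = x^2*y^3*z^2 - x*y^4*z - x*y^2*z^3 - x^2*y^3 - 2*x^2*y*z^2 + 4*x*y^2*z + x*z^3 + 2*x^2*y + y^3 + y*z^2 - 2*x*z - 3*y
tr(a b a b a^-1 b^-3 a) = tr(b^-3 a^2 b a b) * tr(a) - tr(b^-3 a^2 b a b a)   [inverse elimination on a] = -x^2*y^3*z^2 + x^3*y^2*z + x*y^4*z + x*y^2*z^3 + x^2*y*z^2 - x^3*z - 4*x*y^2*z - x*z^3 - y^3 - y*z^2 + 3*x*z + 3*y

-x^2*y^3*z^2 + x^3*y^2*z + x*y^4*z + x*y^2*z^3 + x^2*y*z^2 - x^3*z - 4*x*y^2*z - x*z^3 - y^3 - y*z^2 + 3*x*z + 3*y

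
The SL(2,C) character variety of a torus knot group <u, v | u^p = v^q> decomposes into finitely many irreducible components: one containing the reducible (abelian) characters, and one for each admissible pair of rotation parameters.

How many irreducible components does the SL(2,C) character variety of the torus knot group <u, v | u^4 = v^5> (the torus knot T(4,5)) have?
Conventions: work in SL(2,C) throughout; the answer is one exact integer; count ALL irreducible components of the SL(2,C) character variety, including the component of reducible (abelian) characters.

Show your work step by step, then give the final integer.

7

For T(4,5): irreducibility forces the central element u^4 = v^5 to one of +I, -I.
On an irreducible component, tr(u) is locked at 2*cos(pi*alpha/4) for some alpha in 1..3, and tr(v) at 2*cos(pi*beta/5) for some beta in 1..4.
u^4 = (-1)^alpha I and v^5 = (-1)^beta I must agree, so alpha and beta have equal parity.
Counting: 2 odd alphas x 2 odd betas + 1 even alphas x 2 even betas = 4 + 2 = 6.
Total: 6 irreducible-character components + 1 reducible (abelian) component = 7.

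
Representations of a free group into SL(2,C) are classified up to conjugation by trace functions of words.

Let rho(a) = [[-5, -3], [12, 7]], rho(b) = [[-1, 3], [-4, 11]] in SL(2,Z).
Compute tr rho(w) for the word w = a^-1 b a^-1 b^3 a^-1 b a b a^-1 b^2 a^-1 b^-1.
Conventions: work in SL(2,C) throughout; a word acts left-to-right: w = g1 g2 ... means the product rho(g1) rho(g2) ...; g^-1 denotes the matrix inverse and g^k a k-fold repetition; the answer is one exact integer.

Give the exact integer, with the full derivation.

2475540666434410

rho(a^-1) = [[7, 3], [-12, -5]]
... * rho(b) = [[-1, 3], [-4, 11]]  ->  [[-19, 54], [32, -91]]
... * rho(a^-1) = [[7, 3], [-12, -5]]  ->  [[-781, -327], [1316, 551]]
... * rho(b) = [[-1, 3], [-4, 11]]  ->  [[2089, -5940], [-3520, 10009]]
... * rho(b) = [[-1, 3], [-4, 11]]  ->  [[21671, -59073], [-36516, 99539]]
... * rho(b) = [[-1, 3], [-4, 11]]  ->  [[214621, -584790], [-361640, 985381]]
... * rho(a^-1) = [[7, 3], [-12, -5]]  ->  [[8519827, 3567813], [-14356052, -6011825]]
... * rho(b) = [[-1, 3], [-4, 11]]  ->  [[-22791079, 64805424], [38403352, -109198231]]
... * rho(a) = [[-5, -3], [12, 7]]  ->  [[891620483, 522011205], [-1502395532, -879597673]]
... * rho(b) = [[-1, 3], [-4, 11]]  ->  [[-2979665303, 8416984704], [5020786224, -14182760999]]
... * rho(a^-1) = [[7, 3], [-12, -5]]  ->  [[-121861473569, -51023919429], [205338635556, 85976163667]]
... * rho(b) = [[-1, 3], [-4, 11]]  ->  [[325957151285, -926847534426], [-549243290224, 1561753707005]]
... * rho(b) = [[-1, 3], [-4, 11]]  ->  [[3381432986419, -9217451424831], [-5697771537796, 15531560906383]]
... * rho(a^-1) = [[7, 3], [-12, -5]]  ->  [[134279448002905, 56231556083412], [-226263131641168, -94751119145303]]
... * rho(b^-1) = [[11, -3], [4, -1]]  ->  [[1702000152365603, -459069900092127], [-2867898924634060, 773540514068807]]
tr = 1702000152365603 + 773540514068807 = 2475540666434410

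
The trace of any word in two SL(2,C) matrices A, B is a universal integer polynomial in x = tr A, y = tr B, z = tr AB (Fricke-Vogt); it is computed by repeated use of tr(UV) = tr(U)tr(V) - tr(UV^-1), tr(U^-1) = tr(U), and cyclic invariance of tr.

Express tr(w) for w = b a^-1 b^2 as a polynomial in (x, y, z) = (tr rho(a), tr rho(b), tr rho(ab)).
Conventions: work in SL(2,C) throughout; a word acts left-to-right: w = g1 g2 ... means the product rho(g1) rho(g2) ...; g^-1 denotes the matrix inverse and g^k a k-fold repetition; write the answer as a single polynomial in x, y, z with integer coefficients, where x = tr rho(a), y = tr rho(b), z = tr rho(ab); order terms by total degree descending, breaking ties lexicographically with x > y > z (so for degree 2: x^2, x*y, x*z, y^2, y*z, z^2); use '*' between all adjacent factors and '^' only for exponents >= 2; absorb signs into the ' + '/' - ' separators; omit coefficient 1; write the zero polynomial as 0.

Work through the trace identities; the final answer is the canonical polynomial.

tr(b^2) = tr(b) tr(b) - tr(1) = y^2 - 2
use: tr(b^3) = tr(b) tr(b^2) - tr(b) = y^3 - 3*y
use: tr(b a b) = tr(b) tr(a b) - tr(a) = y*z - x
tr(b^3 a) = tr(b) tr(b a b) - tr(b a) = y^2*z - x*y - z
apply: tr(b a^-1 b^2) = tr(b^3) tr(a) - tr(b^3 a) = x*y^3 - y^2*z - 2*x*y + z

x*y^3 - y^2*z - 2*x*y + z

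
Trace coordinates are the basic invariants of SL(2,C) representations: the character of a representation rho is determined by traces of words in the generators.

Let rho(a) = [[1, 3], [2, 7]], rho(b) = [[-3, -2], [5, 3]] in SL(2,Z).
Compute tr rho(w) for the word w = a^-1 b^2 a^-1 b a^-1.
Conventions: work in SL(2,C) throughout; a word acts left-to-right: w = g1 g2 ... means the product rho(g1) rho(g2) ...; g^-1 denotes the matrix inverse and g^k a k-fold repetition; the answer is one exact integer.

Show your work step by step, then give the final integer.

1827

rho(a^-1) = [[7, -3], [-2, 1]]
... * rho(b) = [[-3, -2], [5, 3]]  ->  [[-36, -23], [11, 7]]
... * rho(b) = [[-3, -2], [5, 3]]  ->  [[-7, 3], [2, -1]]
... * rho(a^-1) = [[7, -3], [-2, 1]]  ->  [[-55, 24], [16, -7]]
... * rho(b) = [[-3, -2], [5, 3]]  ->  [[285, 182], [-83, -53]]
... * rho(a^-1) = [[7, -3], [-2, 1]]  ->  [[1631, -673], [-475, 196]]
tr = 1631 + 196 = 1827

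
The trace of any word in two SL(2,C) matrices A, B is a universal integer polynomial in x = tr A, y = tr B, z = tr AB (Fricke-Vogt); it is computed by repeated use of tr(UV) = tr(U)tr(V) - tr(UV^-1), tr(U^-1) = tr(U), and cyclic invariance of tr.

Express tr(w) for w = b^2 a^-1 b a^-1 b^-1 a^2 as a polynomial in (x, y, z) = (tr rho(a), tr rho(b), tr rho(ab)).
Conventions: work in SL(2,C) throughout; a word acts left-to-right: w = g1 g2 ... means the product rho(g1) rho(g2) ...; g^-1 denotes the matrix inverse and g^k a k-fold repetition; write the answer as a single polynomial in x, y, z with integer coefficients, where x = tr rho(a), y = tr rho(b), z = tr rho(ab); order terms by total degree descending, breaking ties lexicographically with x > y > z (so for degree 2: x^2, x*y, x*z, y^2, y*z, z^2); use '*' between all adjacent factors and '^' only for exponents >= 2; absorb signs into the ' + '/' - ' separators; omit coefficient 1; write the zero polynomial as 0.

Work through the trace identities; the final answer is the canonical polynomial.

tr(a b^2) = tr(b) * tr(a b) - tr(a)  (reduce the b square) = y*z - x
tr(b a b^2) = tr(b) * tr(a b^2) - tr(a b)  (reduce the b square) = y^2*z - x*y - z
tr(a b a b) = tr(a b) * tr(a b) - tr(1)  (split on a) = z^2 - 2
apply: tr(a b a) = tr(a) * tr(b a) - tr(b)  (reduce the a square) = x*z - y
use: tr(b a b^2 a) = tr(b) * tr(a b a b) - tr(a b a)  (reduce the b square) = y*z^2 - x*z - y
use: tr(a b^2 a^-1 b) = tr(b a b^2) * tr(a) - tr(b a b^2 a)  (eliminate a^-1) = x*y^2*z - x^2*y - y*z^2 + y
tr(b^4 a) = tr(b) * tr(b a b^2) - tr(b a b)  (reduce the b square) = y^3*z - x*y^2 - 2*y*z + x
tr(b^2) = tr(b) * tr(b) - tr(1)  (reduce the b square) = y^2 - 2
tr(b^3) = tr(b) * tr(b^2) - tr(b)  (reduce the b square) = y^3 - 3*y
tr(b^4) = tr(b) * tr(b^3) - tr(b^2)  (reduce the b square) = y^4 - 4*y^2 + 2
apply: tr(b a^2 b^3) = tr(a) * tr(b^4 a) - tr(b^4)  (reduce the a square) = x*y^3*z - x^2*y^2 - y^4 - 2*x*y*z + x^2 + 4*y^2 - 2
tr(a b a^2 b^2) = tr(a) * tr(b^2 a b a) - tr(b^2 a b)  (reduce the a square) = x*y*z^2 - x^2*z - y^2*z + z
tr(a b a^2 b) = tr(a) * tr(b a b a) - tr(b a b)  (reduce the a square) = x*z^2 - y*z - x
use: tr(b a^2 b^3 a) = tr(b) * tr(a b a^2 b^2) - tr(a b a^2 b)  (reduce the b square) = x*y^2*z^2 - x^2*y*z - y^3*z - x*z^2 + 2*y*z + x
apply: tr(b a^-1 b a^2 b^2) = tr(b a^2 b^3) * tr(a) - tr(b a^2 b^3 a)  (eliminate a^-1) = x^2*y^3*z - x^3*y^2 - x*y^4 - x*y^2*z^2 - x^2*y*z + y^3*z + x^3 + 4*x*y^2 + x*z^2 - 2*y*z - 3*x
tr(a b^2 a) = tr(a) * tr(b^2 a) - tr(b^2)  (reduce the a square) = x*y*z - x^2 - y^2 + 2
use: tr(b^2 a b^2 a) = tr(b) * tr(a b^2 a b) - tr(a b^2 a)  (reduce the b square) = y^2*z^2 - 2*x*y*z + x^2 - 2
tr(b a^2 b^2 a b) = tr(a) * tr(b^2 a b^2 a) - tr(b^2 a b^2)  (reduce the a square) = x*y^2*z^2 - 2*x^2*y*z - y^3*z + x^3 + x*y^2 + 2*y*z - 3*x
apply: tr(a b a b a b) = tr(b a b a) * tr(b a) - tr(a b)  (split on b) = z^3 - 3*z
use: tr(b^2 a b a b a) = tr(b) * tr(a b a b a b) - tr(a b a b a)  (reduce the b square) = y*z^3 - x*z^2 - 2*y*z + x
tr(b^2 a b a b) = tr(b) * tr(b a b a b) - tr(b a b a)  (reduce the b square) = y^2*z^2 - x*y*z - y^2 - z^2 + 2
use: tr(b a^2 b^2 a b a) = tr(a) * tr(b^2 a b a b a) - tr(b^2 a b a b)  (reduce the a square) = x*y*z^3 - x^2*z^2 - y^2*z^2 - x*y*z + x^2 + y^2 + z^2 - 2
tr(b a^-1 b a^2 b^2 a) = tr(b a^2 b^2 a b) * tr(a) - tr(b a^2 b^2 a b a)  (eliminate a^-1) = x^2*y^2*z^2 - 2*x^3*y*z - x*y^3*z - x*y*z^3 + x^4 + x^2*y^2 + x^2*z^2 + y^2*z^2 + 3*x*y*z - 4*x^2 - y^2 - z^2 + 2
use: tr(a^2 b^2 a^-1 b a^-1 b) = tr(b a^-1 b a^2 b^2) * tr(a) - tr(b a^-1 b a^2 b^2 a)  (eliminate a^-1) = x^3*y^3*z - x^4*y^2 - x^2*y^4 - 2*x^2*y^2*z^2 + x^3*y*z + 2*x*y^3*z + x*y*z^3 + 3*x^2*y^2 - y^2*z^2 - 5*x*y*z + x^2 + y^2 + z^2 - 2
tr(b^2 a^-1 b a^-1 b^-1 a^2) = tr(a^2 b^2 a^-1 b a^-1) * tr(b) - tr(a^2 b^2 a^-1 b a^-1 b)  (eliminate b^-1) = -x^3*y^3*z + x^4*y^2 + x^2*y^4 + 2*x^2*y^2*z^2 - x^3*y*z - x*y^3*z - x*y*z^3 - 4*x^2*y^2 + 5*x*y*z - x^2 - z^2 + 2

-x^3*y^3*z + x^4*y^2 + x^2*y^4 + 2*x^2*y^2*z^2 - x^3*y*z - x*y^3*z - x*y*z^3 - 4*x^2*y^2 + 5*x*y*z - x^2 - z^2 + 2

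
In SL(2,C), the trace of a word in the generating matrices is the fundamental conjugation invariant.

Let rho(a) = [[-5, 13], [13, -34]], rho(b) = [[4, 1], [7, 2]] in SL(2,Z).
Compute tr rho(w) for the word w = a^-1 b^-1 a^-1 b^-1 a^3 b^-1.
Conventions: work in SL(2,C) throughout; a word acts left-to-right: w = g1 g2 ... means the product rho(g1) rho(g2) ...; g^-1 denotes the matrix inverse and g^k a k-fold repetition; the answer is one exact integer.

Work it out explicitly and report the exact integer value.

rho(a^-1) = [[-34, -13], [-13, -5]]
... * rho(b^-1) = [[2, -1], [-7, 4]]  ->  [[23, -18], [9, -7]]
... * rho(a^-1) = [[-34, -13], [-13, -5]]  ->  [[-548, -209], [-215, -82]]
... * rho(b^-1) = [[2, -1], [-7, 4]]  ->  [[367, -288], [144, -113]]
... * rho(a) = [[-5, 13], [13, -34]]  ->  [[-5579, 14563], [-2189, 5714]]
... * rho(a) = [[-5, 13], [13, -34]]  ->  [[217214, -567669], [85227, -222733]]
... * rho(a) = [[-5, 13], [13, -34]]  ->  [[-8465767, 22124528], [-3321664, 8680873]]
... * rho(b^-1) = [[2, -1], [-7, 4]]  ->  [[-171803230, 96963879], [-67409439, 38045156]]
tr = -171803230 + 38045156 = -133758074

-133758074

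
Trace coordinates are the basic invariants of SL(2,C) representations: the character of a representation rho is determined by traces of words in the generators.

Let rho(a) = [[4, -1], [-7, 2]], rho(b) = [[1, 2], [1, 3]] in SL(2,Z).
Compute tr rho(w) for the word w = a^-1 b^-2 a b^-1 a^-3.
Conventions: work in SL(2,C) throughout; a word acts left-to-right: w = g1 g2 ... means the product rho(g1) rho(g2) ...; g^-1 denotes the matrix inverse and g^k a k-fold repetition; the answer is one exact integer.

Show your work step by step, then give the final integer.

rho(a^-1) = [[2, 1], [7, 4]]
... * rho(b^-1) = [[3, -2], [-1, 1]]  ->  [[5, -3], [17, -10]]
... * rho(b^-1) = [[3, -2], [-1, 1]]  ->  [[18, -13], [61, -44]]
... * rho(a) = [[4, -1], [-7, 2]]  ->  [[163, -44], [552, -149]]
... * rho(b^-1) = [[3, -2], [-1, 1]]  ->  [[533, -370], [1805, -1253]]
... * rho(a^-1) = [[2, 1], [7, 4]]  ->  [[-1524, -947], [-5161, -3207]]
... * rho(a^-1) = [[2, 1], [7, 4]]  ->  [[-9677, -5312], [-32771, -17989]]
... * rho(a^-1) = [[2, 1], [7, 4]]  ->  [[-56538, -30925], [-191465, -104727]]
tr = -56538 + -104727 = -161265

-161265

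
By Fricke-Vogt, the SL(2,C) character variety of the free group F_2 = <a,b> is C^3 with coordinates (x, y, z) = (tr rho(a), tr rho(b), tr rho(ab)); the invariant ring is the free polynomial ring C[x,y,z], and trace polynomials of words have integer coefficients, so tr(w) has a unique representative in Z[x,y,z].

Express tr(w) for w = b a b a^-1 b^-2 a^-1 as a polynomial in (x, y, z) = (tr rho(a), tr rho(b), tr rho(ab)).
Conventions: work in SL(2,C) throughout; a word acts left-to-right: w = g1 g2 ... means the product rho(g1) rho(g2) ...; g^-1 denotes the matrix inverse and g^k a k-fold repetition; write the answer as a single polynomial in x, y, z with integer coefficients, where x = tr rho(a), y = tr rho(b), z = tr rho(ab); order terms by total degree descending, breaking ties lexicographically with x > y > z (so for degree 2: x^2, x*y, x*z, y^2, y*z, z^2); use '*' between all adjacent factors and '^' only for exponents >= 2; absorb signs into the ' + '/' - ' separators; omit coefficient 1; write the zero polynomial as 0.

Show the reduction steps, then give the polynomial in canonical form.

x*y^2*z^2 - 2*x^2*y*z - y^3*z - y*z^3 + x^3 + x*y^2 + x*z^2 + 4*y*z - 3*x

tr(b a b) = tr(b) * tr(a b) - tr(a) = y*z - x
tr(b a b a) = tr(b a) * tr(b a) - tr(1) = z^2 - 2
tr(a^-1 b a b) = tr(b a b) * tr(a) - tr(b a b a) = x*y*z - x^2 - z^2 + 2
tr(b^-1 a^-1 b a) = tr(a^-1 b a) * tr(b) - tr(a^-1 b a b) = -x*y*z + x^2 + y^2 + z^2 - 2
tr(a b a) = tr(a) * tr(b a) - tr(b) = x*z - y
tr(a b a b^-1) = tr(a b a) * tr(b) - tr(a b a b) = x*y*z - y^2 - z^2 + 2
tr(a b a b a) = tr(a) * tr(b a b a) - tr(b a b) = x*z^2 - y*z - x
tr(a b a b a b) = tr(a b) * tr(a b a b) - tr(a^-1 b^-1) = z^3 - 3*z
tr(a b a b a b^-1) = tr(a b a b a) * tr(b) - tr(a b a b a b) = x*y*z^2 - y^2*z - z^3 - x*y + 3*z
tr(b a b a b^-2 a) = tr(a b a b a b^-1) * tr(b) - tr(a b a b a) = x*y^2*z^2 - y^3*z - y*z^3 - x*y^2 - x*z^2 + 4*y*z + x
tr(b^-2 a^-1 b a b a) = tr(b a b a b^-2) * tr(a) - tr(b a b a b^-2 a) = -x*y^2*z^2 + x^2*y*z + y^3*z + y*z^3 - 4*y*z + x
tr(b a b a^-1 b^-2 a^-1) = tr(b^-2 a^-1 b a b) * tr(a) - tr(b^-2 a^-1 b a b a) = x*y^2*z^2 - 2*x^2*y*z - y^3*z - y*z^3 + x^3 + x*y^2 + x*z^2 + 4*y*z - 3*x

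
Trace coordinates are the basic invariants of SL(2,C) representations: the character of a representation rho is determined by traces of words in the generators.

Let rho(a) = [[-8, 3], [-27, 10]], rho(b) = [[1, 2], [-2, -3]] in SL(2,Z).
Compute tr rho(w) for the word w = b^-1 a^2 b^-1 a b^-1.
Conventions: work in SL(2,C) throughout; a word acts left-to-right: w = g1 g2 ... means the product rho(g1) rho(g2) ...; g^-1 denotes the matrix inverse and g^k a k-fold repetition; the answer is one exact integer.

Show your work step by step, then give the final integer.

-36002

rho(b^-1) = [[-3, -2], [2, 1]]
... * rho(a) = [[-8, 3], [-27, 10]]  ->  [[78, -29], [-43, 16]]
... * rho(a) = [[-8, 3], [-27, 10]]  ->  [[159, -56], [-88, 31]]
... * rho(b^-1) = [[-3, -2], [2, 1]]  ->  [[-589, -374], [326, 207]]
... * rho(a) = [[-8, 3], [-27, 10]]  ->  [[14810, -5507], [-8197, 3048]]
... * rho(b^-1) = [[-3, -2], [2, 1]]  ->  [[-55444, -35127], [30687, 19442]]
tr = -55444 + 19442 = -36002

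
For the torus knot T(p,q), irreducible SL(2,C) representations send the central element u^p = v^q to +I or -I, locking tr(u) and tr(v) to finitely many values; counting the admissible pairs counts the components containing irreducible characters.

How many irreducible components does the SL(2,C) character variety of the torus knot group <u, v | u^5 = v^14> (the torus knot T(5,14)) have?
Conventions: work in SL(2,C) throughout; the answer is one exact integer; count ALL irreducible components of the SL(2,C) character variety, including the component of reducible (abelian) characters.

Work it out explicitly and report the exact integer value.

27

For T(5,14): irreducibility forces the central element u^5 = v^14 to one of +I, -I.
So on each irreducible component the traces are pinned: tr(u) = 2*cos(pi*alpha/5) with 1 <= alpha <= 4, tr(v) = 2*cos(pi*beta/14) with 1 <= beta <= 13.
The two central values (-1)^alpha I and (-1)^beta I must be the same matrix, so alpha and beta share a parity.
count pairs: odd alpha (2 choices) x odd beta (7), plus even alpha (2) x even beta (6): 2*7 + 2*6 = 26.
That is 26 components of irreducible characters, and with the reducible (abelian) component the total is 27.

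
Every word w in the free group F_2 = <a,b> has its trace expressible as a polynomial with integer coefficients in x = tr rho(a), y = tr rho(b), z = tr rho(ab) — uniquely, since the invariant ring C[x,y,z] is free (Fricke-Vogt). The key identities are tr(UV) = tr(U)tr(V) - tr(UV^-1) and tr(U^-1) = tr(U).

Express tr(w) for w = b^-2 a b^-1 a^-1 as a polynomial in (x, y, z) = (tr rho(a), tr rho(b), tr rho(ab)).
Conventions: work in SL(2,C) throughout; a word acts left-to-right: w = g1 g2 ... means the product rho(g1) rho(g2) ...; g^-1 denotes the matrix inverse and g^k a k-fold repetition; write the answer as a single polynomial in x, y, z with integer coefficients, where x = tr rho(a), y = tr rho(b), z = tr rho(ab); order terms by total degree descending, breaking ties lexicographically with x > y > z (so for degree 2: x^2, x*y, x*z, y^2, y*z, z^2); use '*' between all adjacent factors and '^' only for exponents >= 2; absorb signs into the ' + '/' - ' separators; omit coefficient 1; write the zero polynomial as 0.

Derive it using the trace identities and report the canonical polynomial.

x*y^2*z - x^2*y - y*z^2 + y

trace(b^-1) = trace(b) = y
use: trace(b^-2) = trace(b^-1) * trace(b) - trace(1) = y^2 - 2
trace(a b a) = trace(a) * trace(b a) - trace(b) = x*z - y
trace(a b a b) = trace(b a) * trace(b a) - trace(1)   [split at repeated b] = z^2 - 2
use: trace(b^-1 a b a) = trace(a b a) * trace(b) - trace(a b a b) = x*y*z - y^2 - z^2 + 2
trace(b^-1 a b a^-1) = trace(b^-1 a b) * trace(a) - trace(b^-1 a b a) = -x*y*z + x^2 + y^2 + z^2 - 2
trace(a^-1 b^-2 a b) = trace(b^-1 a b a^-1) * trace(b) - trace(b^-1 a b a^-1 b) = -x*y^2*z + x^2*y + y^3 + y*z^2 - 3*y
trace(b^-2 a b^-1 a^-1) = trace(a^-1 b^-2 a) * trace(b) - trace(a^-1 b^-2 a b) = x*y^2*z - x^2*y - y*z^2 + y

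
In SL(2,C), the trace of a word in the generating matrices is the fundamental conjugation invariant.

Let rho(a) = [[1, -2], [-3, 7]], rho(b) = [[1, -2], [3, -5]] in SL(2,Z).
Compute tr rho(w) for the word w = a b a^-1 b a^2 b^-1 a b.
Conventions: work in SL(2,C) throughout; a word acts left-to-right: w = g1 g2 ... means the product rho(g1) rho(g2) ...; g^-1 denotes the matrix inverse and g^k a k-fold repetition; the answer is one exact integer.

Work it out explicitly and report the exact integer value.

rho(a) = [[1, -2], [-3, 7]]
... * rho(b) = [[1, -2], [3, -5]]  ->  [[-5, 8], [18, -29]]
... * rho(a^-1) = [[7, 2], [3, 1]]  ->  [[-11, -2], [39, 7]]
... * rho(b) = [[1, -2], [3, -5]]  ->  [[-17, 32], [60, -113]]
... * rho(a) = [[1, -2], [-3, 7]]  ->  [[-113, 258], [399, -911]]
... * rho(a) = [[1, -2], [-3, 7]]  ->  [[-887, 2032], [3132, -7175]]
... * rho(b^-1) = [[-5, 2], [-3, 1]]  ->  [[-1661, 258], [5865, -911]]
... * rho(a) = [[1, -2], [-3, 7]]  ->  [[-2435, 5128], [8598, -18107]]
... * rho(b) = [[1, -2], [3, -5]]  ->  [[12949, -20770], [-45723, 73339]]
tr = 12949 + 73339 = 86288

86288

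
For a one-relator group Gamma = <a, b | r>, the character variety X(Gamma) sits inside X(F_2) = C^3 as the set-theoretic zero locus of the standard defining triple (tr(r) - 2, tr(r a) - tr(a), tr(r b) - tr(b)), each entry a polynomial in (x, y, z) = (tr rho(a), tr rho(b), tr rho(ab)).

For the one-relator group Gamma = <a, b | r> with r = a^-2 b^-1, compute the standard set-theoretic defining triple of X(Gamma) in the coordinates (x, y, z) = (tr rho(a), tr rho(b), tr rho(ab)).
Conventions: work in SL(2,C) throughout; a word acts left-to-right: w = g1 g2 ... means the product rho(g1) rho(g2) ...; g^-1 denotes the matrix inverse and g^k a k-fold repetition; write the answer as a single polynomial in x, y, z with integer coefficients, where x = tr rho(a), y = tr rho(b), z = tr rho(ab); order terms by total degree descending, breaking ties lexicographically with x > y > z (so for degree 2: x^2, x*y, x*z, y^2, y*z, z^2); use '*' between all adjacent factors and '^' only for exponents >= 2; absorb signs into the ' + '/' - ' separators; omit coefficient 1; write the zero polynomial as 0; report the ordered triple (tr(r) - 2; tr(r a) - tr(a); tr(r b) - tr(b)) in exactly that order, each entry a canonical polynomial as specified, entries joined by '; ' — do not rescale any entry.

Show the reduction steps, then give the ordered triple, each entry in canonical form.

x*z - y - 2; -x + z; x^2 - y - 2

tr(b^-1) = tr(b) = y
tr(b^-1 a) = tr(a)*tr(b) - tr(a b)   [inverse elimination on b] = x*y - z
tr(b^-1 a^-1) = tr(b^-1)*tr(a) - tr(b^-1 a)   [inverse elimination on a] = z
tr(a^-2 b^-1) = tr(b^-1 a^-1)*tr(a) - tr(b^-1)   [inverse elimination on a] = x*z - y
tr(a^-2) = tr(a^-1)*tr(a) - tr(1)   [inverse elimination on a] = x^2 - 2
assemble the triple (tr(r) - 2; tr(r a) - x; tr(r b) - y)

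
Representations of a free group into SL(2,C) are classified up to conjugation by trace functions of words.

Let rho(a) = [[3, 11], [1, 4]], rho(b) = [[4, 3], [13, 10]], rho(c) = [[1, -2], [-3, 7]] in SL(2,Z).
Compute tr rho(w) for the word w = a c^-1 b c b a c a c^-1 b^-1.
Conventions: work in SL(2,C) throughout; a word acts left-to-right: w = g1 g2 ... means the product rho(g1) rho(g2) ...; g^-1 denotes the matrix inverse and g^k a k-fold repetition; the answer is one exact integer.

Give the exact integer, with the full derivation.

rho(a) = [[3, 11], [1, 4]]
... * rho(c^-1) = [[7, 2], [3, 1]]  ->  [[54, 17], [19, 6]]
... * rho(b) = [[4, 3], [13, 10]]  ->  [[437, 332], [154, 117]]
... * rho(c) = [[1, -2], [-3, 7]]  ->  [[-559, 1450], [-197, 511]]
... * rho(b) = [[4, 3], [13, 10]]  ->  [[16614, 12823], [5855, 4519]]
... * rho(a) = [[3, 11], [1, 4]]  ->  [[62665, 234046], [22084, 82481]]
... * rho(c) = [[1, -2], [-3, 7]]  ->  [[-639473, 1512992], [-225359, 533199]]
... * rho(a) = [[3, 11], [1, 4]]  ->  [[-405427, -982235], [-142878, -346153]]
... * rho(c^-1) = [[7, 2], [3, 1]]  ->  [[-5784694, -1793089], [-2038605, -631909]]
... * rho(b^-1) = [[10, -3], [-13, 4]]  ->  [[-34536783, 10181726], [-12171233, 3588179]]
tr = -34536783 + 3588179 = -30948604

-30948604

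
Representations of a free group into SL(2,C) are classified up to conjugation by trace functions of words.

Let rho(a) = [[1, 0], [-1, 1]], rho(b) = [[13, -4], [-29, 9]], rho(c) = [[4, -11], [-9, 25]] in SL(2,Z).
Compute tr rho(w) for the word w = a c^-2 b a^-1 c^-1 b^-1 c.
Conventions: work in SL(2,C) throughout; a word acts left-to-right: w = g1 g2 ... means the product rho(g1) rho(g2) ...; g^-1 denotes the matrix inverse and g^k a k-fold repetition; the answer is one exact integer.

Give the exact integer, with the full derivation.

rho(a) = [[1, 0], [-1, 1]]
... * rho(c^-1) = [[25, 11], [9, 4]]  ->  [[25, 11], [-16, -7]]
... * rho(c^-1) = [[25, 11], [9, 4]]  ->  [[724, 319], [-463, -204]]
... * rho(b) = [[13, -4], [-29, 9]]  ->  [[161, -25], [-103, 16]]
... * rho(a^-1) = [[1, 0], [1, 1]]  ->  [[136, -25], [-87, 16]]
... * rho(c^-1) = [[25, 11], [9, 4]]  ->  [[3175, 1396], [-2031, -893]]
... * rho(b^-1) = [[9, 4], [29, 13]]  ->  [[69059, 30848], [-44176, -19733]]
... * rho(c) = [[4, -11], [-9, 25]]  ->  [[-1396, 11551], [893, -7389]]
tr = -1396 + -7389 = -8785

-8785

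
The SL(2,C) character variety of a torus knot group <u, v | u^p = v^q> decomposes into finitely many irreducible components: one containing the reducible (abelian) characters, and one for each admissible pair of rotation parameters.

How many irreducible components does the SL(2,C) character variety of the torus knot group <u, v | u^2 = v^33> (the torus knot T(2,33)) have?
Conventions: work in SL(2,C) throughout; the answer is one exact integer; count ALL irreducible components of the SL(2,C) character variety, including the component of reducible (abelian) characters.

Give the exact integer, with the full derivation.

17

For T(2,33): irreducibility forces the central element u^2 = v^33 to one of +I, -I.
So on each irreducible component the traces are pinned: tr(u) = 2*cos(pi*alpha/2) with 1 <= alpha <= 1, tr(v) = 2*cos(pi*beta/33) with 1 <= beta <= 32.
Consistency of u^2 = (-1)^alpha I with v^33 = (-1)^beta I forces alpha = beta (mod 2).
Counting: 1 odd alphas x 16 odd betas + 0 even alphas x 16 even betas = 16 + 0 = 16.
That is 16 components of irreducible characters, and with the reducible (abelian) component the total is 17.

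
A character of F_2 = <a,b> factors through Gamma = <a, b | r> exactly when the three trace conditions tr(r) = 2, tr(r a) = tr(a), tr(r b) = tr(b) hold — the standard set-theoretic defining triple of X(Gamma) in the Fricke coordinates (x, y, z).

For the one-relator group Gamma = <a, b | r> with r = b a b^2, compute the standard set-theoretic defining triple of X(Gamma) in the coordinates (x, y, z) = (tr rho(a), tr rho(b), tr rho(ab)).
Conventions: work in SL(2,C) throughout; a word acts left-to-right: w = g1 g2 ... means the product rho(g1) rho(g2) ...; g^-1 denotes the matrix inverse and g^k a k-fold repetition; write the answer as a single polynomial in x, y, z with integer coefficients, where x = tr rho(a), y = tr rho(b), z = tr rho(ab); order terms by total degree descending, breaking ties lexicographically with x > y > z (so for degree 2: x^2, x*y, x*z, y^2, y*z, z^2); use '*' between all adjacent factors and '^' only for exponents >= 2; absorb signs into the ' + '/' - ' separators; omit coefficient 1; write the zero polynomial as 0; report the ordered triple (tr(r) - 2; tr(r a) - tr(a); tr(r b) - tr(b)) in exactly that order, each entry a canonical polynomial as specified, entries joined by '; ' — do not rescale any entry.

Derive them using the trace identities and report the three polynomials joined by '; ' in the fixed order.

y^2*z - x*y - z - 2; y*z^2 - x*z - x - y; y^3*z - x*y^2 - 2*y*z + x - y

tr(b a b) = tr(b) tr(a b) - tr(a)  (reduce the b square) = y*z - x
tr(b a b^2) = tr(b) tr(b a b) - tr(b a)  (reduce the b square) = y^2*z - x*y - z
tr(a b a b) = tr(b a) tr(b a) - tr(1)  (split on b) = z^2 - 2
tr(a b a) = tr(a) tr(b a) - tr(b)  (reduce the a square) = x*z - y
tr(b a b^2 a) = tr(b) tr(a b a b) - tr(a b a)  (reduce the b square) = y*z^2 - x*z - y
tr(b a b^3) = tr(b) tr(b^2 a b) - tr(b^2 a)   [square of b] = y^3*z - x*y^2 - 2*y*z + x
assemble the triple (tr(r) - 2; tr(r a) - x; tr(r b) - y)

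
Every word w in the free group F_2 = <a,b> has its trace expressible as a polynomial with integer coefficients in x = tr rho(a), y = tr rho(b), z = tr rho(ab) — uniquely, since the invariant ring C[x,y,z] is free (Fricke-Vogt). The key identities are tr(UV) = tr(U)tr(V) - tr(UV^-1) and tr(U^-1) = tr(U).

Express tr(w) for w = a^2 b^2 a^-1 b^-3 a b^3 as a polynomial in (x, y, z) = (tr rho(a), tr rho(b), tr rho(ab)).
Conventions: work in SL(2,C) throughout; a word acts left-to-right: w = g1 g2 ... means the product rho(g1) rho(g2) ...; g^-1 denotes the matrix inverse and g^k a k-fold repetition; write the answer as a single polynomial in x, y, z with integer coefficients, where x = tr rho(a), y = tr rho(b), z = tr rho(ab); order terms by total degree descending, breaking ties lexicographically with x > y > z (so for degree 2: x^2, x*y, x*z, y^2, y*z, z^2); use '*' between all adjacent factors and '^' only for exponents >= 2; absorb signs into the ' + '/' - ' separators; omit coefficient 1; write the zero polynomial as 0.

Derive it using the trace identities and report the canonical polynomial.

tr(a b a b) = tr(a b)*tr(a b) - tr(1)   [split at a repeated a] = z^2 - 2
tr(a b a) = tr(a)*tr(b a) - tr(b)   [square of a] = x*z - y
tr(b a b^2 a) = tr(b)*tr(a b a b) - tr(a b a)   [square of b] = y*z^2 - x*z - y
tr(a b^2) = tr(b)*tr(a b) - tr(a)   [square of b] = y*z - x
tr(b a b^2) = tr(b)*tr(a b^2) - tr(a b)   [square of b] = y^2*z - x*y - z
tr(a^2 b a b^2) = tr(a)*tr(b a b^2 a) - tr(b a b^2)   [square of a] = x*y*z^2 - x^2*z - y^2*z + z
tr(a^2 b a b) = tr(a)*tr(b a b a) - tr(b a b)   [square of a] = x*z^2 - y*z - x
tr(a b^3 a^2 b) = tr(b)*tr(a^2 b a b^2) - tr(a^2 b a b)   [square of b] = x*y^2*z^2 - x^2*y*z - y^3*z - x*z^2 + 2*y*z + x
tr(b^2) = tr(b)*tr(b) - tr(1)   [square of b] = y^2 - 2
tr(a b^2 a) = tr(a)*tr(b^2 a) - tr(b^2)   [square of a] = x*y*z - x^2 - y^2 + 2
tr(b^2 a b^2 a) = tr(b)*tr(a b^2 a b) - tr(a b^2 a)   [square of b] = y^2*z^2 - 2*x*y*z + x^2 - 2
tr(b^2 a b^2) = tr(b)*tr(b a b^2) - tr(b a b)   [square of b] = y^3*z - x*y^2 - 2*y*z + x
tr(b^2 a^2 b^2 a) = tr(a)*tr(b^2 a b^2 a) - tr(b^2 a b^2)   [square of a] = x*y^2*z^2 - 2*x^2*y*z - y^3*z + x^3 + x*y^2 + 2*y*z - 3*x
tr(b a^2 b^2) = tr(b)*tr(b a^2 b) - tr(b a^2)   [square of b] = x*y^2*z - x^2*y - y^3 - x*z + 3*y
tr(b^2 a^2 b^2) = tr(b)*tr(b a^2 b^2) - tr(b a^2 b)   [square of b] = x*y^3*z - x^2*y^2 - y^4 - 2*x*y*z + x^2 + 4*y^2 - 2
tr(a^2 b^2 a^2 b^2) = tr(a)*tr(b^2 a^2 b^2 a) - tr(b^2 a^2 b^2)   [square of a] = x^2*y^2*z^2 - 2*x^3*y*z - 2*x*y^3*z + x^4 + 2*x^2*y^2 + y^4 + 4*x*y*z - 4*x^2 - 4*y^2 + 2
tr(a^2 b^2 a^2 b) = tr(a)*tr(b^2 a^2 b a) - tr(b^2 a^2 b)   [square of a] = x^2*y*z^2 - x^3*z - 2*x*y^2*z + x^2*y + y^3 + 2*x*z - 3*y
tr(a b^3 a^2 b^2 a) = tr(b)*tr(a^2 b^2 a^2 b^2) - tr(a^2 b^2 a^2 b)   [square of b] = x^2*y^3*z^2 - 2*x^3*y^2*z - 2*x*y^4*z + x^4*y + 2*x^2*y^3 - x^2*y*z^2 + y^5 + x^3*z + 6*x*y^2*z - 5*x^2*y - 5*y^3 - 2*x*z + 5*y
tr(b a b a b a) = tr(a b a b)*tr(a b) - tr(b a)   [split at a repeated a] = z^3 - 3*z
tr(a b a b a^2 b) = tr(a)*tr(b a b a b a) - tr(b a b a b)   [square of a] = x*z^3 - y*z^2 - 2*x*z + y
tr(a b a b a^2) = tr(a)*tr(a b a b a) - tr(a b a b)   [square of a] = x^2*z^2 - x*y*z - x^2 - z^2 + 2
tr(a^2 b^2 a b a b) = tr(b)*tr(a b a b a^2 b) - tr(a b a b a^2)   [square of b] = x*y*z^3 - x^2*z^2 - y^2*z^2 - x*y*z + x^2 + y^2 + z^2 - 2
tr(a b a^2) = tr(a)*tr(b a^2) - tr(b a)   [square of a] = x^2*z - x*y - z
tr(a b^2 a b a) = tr(b)*tr(a b a^2 b) - tr(a b a^2)   [square of b] = x*y*z^2 - x^2*z - y^2*z + z
tr(a^2 b^2 a b a) = tr(a)*tr(a b^2 a b a) - tr(a b^2 a b)   [square of a] = x^2*y*z^2 - x^3*z - x*y^2*z - y*z^2 + 2*x*z + y
tr(a^2 b^2 a b a b^2) = tr(b)*tr(a^2 b^2 a b a b) - tr(a^2 b^2 a b a)   [square of b] = x*y^2*z^3 - 2*x^2*y*z^2 - y^3*z^2 + x^3*z + x^2*y + y^3 + 2*y*z^2 - 2*x*z - 3*y
tr(a b^3 a^2 b^2 a b) = tr(b)*tr(a^2 b^2 a b a b^2) - tr(a^2 b^2 a b a b)   [square of b] = x*y^3*z^3 - 2*x^2*y^2*z^2 - y^4*z^2 + x^3*y*z - x*y*z^3 + x^2*y^2 + x^2*z^2 + y^4 + 3*y^2*z^2 - x*y*z - x^2 - 4*y^2 - z^2 + 2
tr(b^-1 a b^3 a^2 b^2 a) = tr(a b^3 a^2 b^2 a)*tr(b) - tr(a b^3 a^2 b^2 a b)   [inverse elimination on b] = x^2*y^4*z^2 - 2*x^3*y^3*z - 2*x*y^5*z - x*y^3*z^3 + x^4*y^2 + 2*x^2*y^4 + x^2*y^2*z^2 + y^6 + y^4*z^2 + 6*x*y^3*z + x*y*z^3 - 6*x^2*y^2 - x^2*z^2 - 6*y^4 - 3*y^2*z^2 - x*y*z + x^2 + 9*y^2 + z^2 - 2
tr(a b^3 a^2 b^2 a^-1 b^-1) = tr(b^-1 a b^3 a^2 b^2)*tr(a) - tr(b^-1 a b^3 a^2 b^2 a)   [inverse elimination on a] = -x^2*y^4*z^2 + 2*x^3*y^3*z + 2*x*y^5*z + x*y^3*z^3 - x^4*y^2 - 2*x^2*y^4 - y^6 - y^4*z^2 - x^3*y*z - 7*x*y^3*z - x*y*z^3 + 6*x^2*y^2 + 6*y^4 + 3*y^2*z^2 + 3*x*y*z - 9*y^2 - z^2 + 2
tr(b^3 a^2 b^2) = tr(b)*tr(b a^2 b^3) - tr(b a^2 b^2)   [square of b] = x*y^4*z - x^2*y^3 - y^5 - 3*x*y^2*z + 2*x^2*y + 5*y^3 + x*z - 5*y
tr(b^-2 a b^3 a^2 b^2 a^-1) = tr(a b^3 a^2 b^2 a^-1 b^-1)*tr(b) - tr(a b^3 a^2 b^2 a^-1)   [inverse elimination on b] = -x^2*y^5*z^2 + 2*x^3*y^4*z + 2*x*y^6*z + x*y^4*z^3 - x^4*y^3 - 2*x^2*y^5 - y^7 - y^5*z^2 - x^3*y^2*z - 8*x*y^4*z - x*y^2*z^3 + 7*x^2*y^3 + 7*y^5 + 3*y^3*z^2 + 6*x*y^2*z - 2*x^2*y - 14*y^3 - y*z^2 - x*z + 7*y
tr(a^2 b^2 a^-1 b^-3 a b^3) = tr(b^-2 a b^3 a^2 b^2 a^-1)*tr(b) - tr(b^-2 a b^3 a^2 b^2 a^-1 b)   [inverse elimination on b] = -x^2*y^6*z^2 + 2*x^3*y^5*z + 2*x*y^7*z + x*y^5*z^3 - x^4*y^4 - 2*x^2*y^6 + x^2*y^4*z^2 - y^8 - y^6*z^2 - 3*x^3*y^3*z - 10*x*y^5*z - 2*x*y^3*z^3 + x^4*y^2 + 9*x^2*y^4 + 8*y^6 + 4*y^4*z^2 + x^3*y*z + 13*x*y^3*z + x*y*z^3 - 8*x^2*y^2 - 20*y^4 - 4*y^2*z^2 - 4*x*y*z + 16*y^2 + z^2 - 2

-x^2*y^6*z^2 + 2*x^3*y^5*z + 2*x*y^7*z + x*y^5*z^3 - x^4*y^4 - 2*x^2*y^6 + x^2*y^4*z^2 - y^8 - y^6*z^2 - 3*x^3*y^3*z - 10*x*y^5*z - 2*x*y^3*z^3 + x^4*y^2 + 9*x^2*y^4 + 8*y^6 + 4*y^4*z^2 + x^3*y*z + 13*x*y^3*z + x*y*z^3 - 8*x^2*y^2 - 20*y^4 - 4*y^2*z^2 - 4*x*y*z + 16*y^2 + z^2 - 2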